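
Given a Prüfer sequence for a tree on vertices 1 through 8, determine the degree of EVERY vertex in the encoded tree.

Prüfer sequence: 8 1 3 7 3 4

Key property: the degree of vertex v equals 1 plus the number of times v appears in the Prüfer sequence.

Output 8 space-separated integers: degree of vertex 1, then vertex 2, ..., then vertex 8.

Answer: 2 1 3 2 1 1 2 2

Derivation:
p_1 = 8: count[8] becomes 1
p_2 = 1: count[1] becomes 1
p_3 = 3: count[3] becomes 1
p_4 = 7: count[7] becomes 1
p_5 = 3: count[3] becomes 2
p_6 = 4: count[4] becomes 1
Degrees (1 + count): deg[1]=1+1=2, deg[2]=1+0=1, deg[3]=1+2=3, deg[4]=1+1=2, deg[5]=1+0=1, deg[6]=1+0=1, deg[7]=1+1=2, deg[8]=1+1=2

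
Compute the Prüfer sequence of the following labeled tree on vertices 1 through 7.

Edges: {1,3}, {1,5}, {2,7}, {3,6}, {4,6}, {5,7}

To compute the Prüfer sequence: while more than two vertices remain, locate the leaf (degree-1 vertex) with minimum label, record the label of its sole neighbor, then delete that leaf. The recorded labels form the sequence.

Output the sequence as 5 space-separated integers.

Step 1: leaves = {2,4}. Remove smallest leaf 2, emit neighbor 7.
Step 2: leaves = {4,7}. Remove smallest leaf 4, emit neighbor 6.
Step 3: leaves = {6,7}. Remove smallest leaf 6, emit neighbor 3.
Step 4: leaves = {3,7}. Remove smallest leaf 3, emit neighbor 1.
Step 5: leaves = {1,7}. Remove smallest leaf 1, emit neighbor 5.
Done: 2 vertices remain (5, 7). Sequence = [7 6 3 1 5]

Answer: 7 6 3 1 5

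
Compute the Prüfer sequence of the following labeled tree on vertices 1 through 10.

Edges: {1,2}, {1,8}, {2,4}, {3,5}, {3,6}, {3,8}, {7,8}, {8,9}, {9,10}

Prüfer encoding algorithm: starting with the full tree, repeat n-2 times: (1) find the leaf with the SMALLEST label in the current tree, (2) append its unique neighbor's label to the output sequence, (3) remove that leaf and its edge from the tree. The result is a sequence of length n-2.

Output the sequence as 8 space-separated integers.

Answer: 2 1 8 3 3 8 8 9

Derivation:
Step 1: leaves = {4,5,6,7,10}. Remove smallest leaf 4, emit neighbor 2.
Step 2: leaves = {2,5,6,7,10}. Remove smallest leaf 2, emit neighbor 1.
Step 3: leaves = {1,5,6,7,10}. Remove smallest leaf 1, emit neighbor 8.
Step 4: leaves = {5,6,7,10}. Remove smallest leaf 5, emit neighbor 3.
Step 5: leaves = {6,7,10}. Remove smallest leaf 6, emit neighbor 3.
Step 6: leaves = {3,7,10}. Remove smallest leaf 3, emit neighbor 8.
Step 7: leaves = {7,10}. Remove smallest leaf 7, emit neighbor 8.
Step 8: leaves = {8,10}. Remove smallest leaf 8, emit neighbor 9.
Done: 2 vertices remain (9, 10). Sequence = [2 1 8 3 3 8 8 9]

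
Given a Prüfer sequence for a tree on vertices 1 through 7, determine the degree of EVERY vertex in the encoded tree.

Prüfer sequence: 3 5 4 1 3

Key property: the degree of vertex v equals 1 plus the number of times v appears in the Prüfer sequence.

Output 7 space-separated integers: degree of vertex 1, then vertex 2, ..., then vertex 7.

Answer: 2 1 3 2 2 1 1

Derivation:
p_1 = 3: count[3] becomes 1
p_2 = 5: count[5] becomes 1
p_3 = 4: count[4] becomes 1
p_4 = 1: count[1] becomes 1
p_5 = 3: count[3] becomes 2
Degrees (1 + count): deg[1]=1+1=2, deg[2]=1+0=1, deg[3]=1+2=3, deg[4]=1+1=2, deg[5]=1+1=2, deg[6]=1+0=1, deg[7]=1+0=1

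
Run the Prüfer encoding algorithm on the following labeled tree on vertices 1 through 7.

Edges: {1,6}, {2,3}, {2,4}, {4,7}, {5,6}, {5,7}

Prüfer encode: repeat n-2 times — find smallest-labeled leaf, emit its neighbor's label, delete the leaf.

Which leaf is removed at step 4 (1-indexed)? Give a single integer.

Step 1: current leaves = {1,3}. Remove leaf 1 (neighbor: 6).
Step 2: current leaves = {3,6}. Remove leaf 3 (neighbor: 2).
Step 3: current leaves = {2,6}. Remove leaf 2 (neighbor: 4).
Step 4: current leaves = {4,6}. Remove leaf 4 (neighbor: 7).

Answer: 4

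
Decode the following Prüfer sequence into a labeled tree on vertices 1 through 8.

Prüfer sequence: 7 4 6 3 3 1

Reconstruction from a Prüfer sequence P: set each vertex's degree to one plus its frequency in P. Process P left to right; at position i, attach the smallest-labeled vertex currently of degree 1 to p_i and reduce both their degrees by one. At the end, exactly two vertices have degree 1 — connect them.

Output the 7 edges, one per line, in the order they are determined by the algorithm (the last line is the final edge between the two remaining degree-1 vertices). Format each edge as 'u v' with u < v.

Answer: 2 7
4 5
4 6
3 6
3 7
1 3
1 8

Derivation:
Initial degrees: {1:2, 2:1, 3:3, 4:2, 5:1, 6:2, 7:2, 8:1}
Step 1: smallest deg-1 vertex = 2, p_1 = 7. Add edge {2,7}. Now deg[2]=0, deg[7]=1.
Step 2: smallest deg-1 vertex = 5, p_2 = 4. Add edge {4,5}. Now deg[5]=0, deg[4]=1.
Step 3: smallest deg-1 vertex = 4, p_3 = 6. Add edge {4,6}. Now deg[4]=0, deg[6]=1.
Step 4: smallest deg-1 vertex = 6, p_4 = 3. Add edge {3,6}. Now deg[6]=0, deg[3]=2.
Step 5: smallest deg-1 vertex = 7, p_5 = 3. Add edge {3,7}. Now deg[7]=0, deg[3]=1.
Step 6: smallest deg-1 vertex = 3, p_6 = 1. Add edge {1,3}. Now deg[3]=0, deg[1]=1.
Final: two remaining deg-1 vertices are 1, 8. Add edge {1,8}.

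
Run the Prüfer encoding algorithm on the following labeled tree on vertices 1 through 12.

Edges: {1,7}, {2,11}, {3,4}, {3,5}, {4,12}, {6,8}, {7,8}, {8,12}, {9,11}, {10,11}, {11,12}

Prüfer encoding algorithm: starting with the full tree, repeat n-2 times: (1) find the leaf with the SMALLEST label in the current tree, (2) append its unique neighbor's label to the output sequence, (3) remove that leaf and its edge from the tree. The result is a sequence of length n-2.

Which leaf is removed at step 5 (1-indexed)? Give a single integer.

Answer: 4

Derivation:
Step 1: current leaves = {1,2,5,6,9,10}. Remove leaf 1 (neighbor: 7).
Step 2: current leaves = {2,5,6,7,9,10}. Remove leaf 2 (neighbor: 11).
Step 3: current leaves = {5,6,7,9,10}. Remove leaf 5 (neighbor: 3).
Step 4: current leaves = {3,6,7,9,10}. Remove leaf 3 (neighbor: 4).
Step 5: current leaves = {4,6,7,9,10}. Remove leaf 4 (neighbor: 12).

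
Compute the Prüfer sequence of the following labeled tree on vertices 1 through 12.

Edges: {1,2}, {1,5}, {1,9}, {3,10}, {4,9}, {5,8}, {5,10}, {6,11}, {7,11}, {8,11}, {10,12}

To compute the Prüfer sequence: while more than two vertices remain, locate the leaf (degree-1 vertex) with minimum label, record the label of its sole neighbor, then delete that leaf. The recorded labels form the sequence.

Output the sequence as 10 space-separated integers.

Step 1: leaves = {2,3,4,6,7,12}. Remove smallest leaf 2, emit neighbor 1.
Step 2: leaves = {3,4,6,7,12}. Remove smallest leaf 3, emit neighbor 10.
Step 3: leaves = {4,6,7,12}. Remove smallest leaf 4, emit neighbor 9.
Step 4: leaves = {6,7,9,12}. Remove smallest leaf 6, emit neighbor 11.
Step 5: leaves = {7,9,12}. Remove smallest leaf 7, emit neighbor 11.
Step 6: leaves = {9,11,12}. Remove smallest leaf 9, emit neighbor 1.
Step 7: leaves = {1,11,12}. Remove smallest leaf 1, emit neighbor 5.
Step 8: leaves = {11,12}. Remove smallest leaf 11, emit neighbor 8.
Step 9: leaves = {8,12}. Remove smallest leaf 8, emit neighbor 5.
Step 10: leaves = {5,12}. Remove smallest leaf 5, emit neighbor 10.
Done: 2 vertices remain (10, 12). Sequence = [1 10 9 11 11 1 5 8 5 10]

Answer: 1 10 9 11 11 1 5 8 5 10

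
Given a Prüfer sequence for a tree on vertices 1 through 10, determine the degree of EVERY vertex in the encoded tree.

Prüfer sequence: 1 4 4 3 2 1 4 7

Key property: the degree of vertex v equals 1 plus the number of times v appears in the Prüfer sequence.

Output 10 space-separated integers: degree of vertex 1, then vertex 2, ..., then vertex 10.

p_1 = 1: count[1] becomes 1
p_2 = 4: count[4] becomes 1
p_3 = 4: count[4] becomes 2
p_4 = 3: count[3] becomes 1
p_5 = 2: count[2] becomes 1
p_6 = 1: count[1] becomes 2
p_7 = 4: count[4] becomes 3
p_8 = 7: count[7] becomes 1
Degrees (1 + count): deg[1]=1+2=3, deg[2]=1+1=2, deg[3]=1+1=2, deg[4]=1+3=4, deg[5]=1+0=1, deg[6]=1+0=1, deg[7]=1+1=2, deg[8]=1+0=1, deg[9]=1+0=1, deg[10]=1+0=1

Answer: 3 2 2 4 1 1 2 1 1 1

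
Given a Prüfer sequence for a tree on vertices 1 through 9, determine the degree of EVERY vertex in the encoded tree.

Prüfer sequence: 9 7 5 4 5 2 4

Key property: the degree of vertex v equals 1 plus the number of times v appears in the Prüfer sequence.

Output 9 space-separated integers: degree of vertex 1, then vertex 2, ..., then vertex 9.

p_1 = 9: count[9] becomes 1
p_2 = 7: count[7] becomes 1
p_3 = 5: count[5] becomes 1
p_4 = 4: count[4] becomes 1
p_5 = 5: count[5] becomes 2
p_6 = 2: count[2] becomes 1
p_7 = 4: count[4] becomes 2
Degrees (1 + count): deg[1]=1+0=1, deg[2]=1+1=2, deg[3]=1+0=1, deg[4]=1+2=3, deg[5]=1+2=3, deg[6]=1+0=1, deg[7]=1+1=2, deg[8]=1+0=1, deg[9]=1+1=2

Answer: 1 2 1 3 3 1 2 1 2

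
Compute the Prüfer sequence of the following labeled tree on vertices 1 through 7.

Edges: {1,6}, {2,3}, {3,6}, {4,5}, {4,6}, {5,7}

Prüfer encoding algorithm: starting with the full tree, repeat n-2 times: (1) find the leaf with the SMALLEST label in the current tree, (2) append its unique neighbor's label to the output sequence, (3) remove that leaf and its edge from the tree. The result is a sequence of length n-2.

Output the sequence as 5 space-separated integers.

Step 1: leaves = {1,2,7}. Remove smallest leaf 1, emit neighbor 6.
Step 2: leaves = {2,7}. Remove smallest leaf 2, emit neighbor 3.
Step 3: leaves = {3,7}. Remove smallest leaf 3, emit neighbor 6.
Step 4: leaves = {6,7}. Remove smallest leaf 6, emit neighbor 4.
Step 5: leaves = {4,7}. Remove smallest leaf 4, emit neighbor 5.
Done: 2 vertices remain (5, 7). Sequence = [6 3 6 4 5]

Answer: 6 3 6 4 5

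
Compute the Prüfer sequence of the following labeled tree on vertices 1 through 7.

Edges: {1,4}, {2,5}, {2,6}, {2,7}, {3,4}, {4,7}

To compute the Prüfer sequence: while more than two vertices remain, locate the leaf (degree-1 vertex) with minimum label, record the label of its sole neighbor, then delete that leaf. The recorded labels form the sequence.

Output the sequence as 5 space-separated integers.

Answer: 4 4 7 2 2

Derivation:
Step 1: leaves = {1,3,5,6}. Remove smallest leaf 1, emit neighbor 4.
Step 2: leaves = {3,5,6}. Remove smallest leaf 3, emit neighbor 4.
Step 3: leaves = {4,5,6}. Remove smallest leaf 4, emit neighbor 7.
Step 4: leaves = {5,6,7}. Remove smallest leaf 5, emit neighbor 2.
Step 5: leaves = {6,7}. Remove smallest leaf 6, emit neighbor 2.
Done: 2 vertices remain (2, 7). Sequence = [4 4 7 2 2]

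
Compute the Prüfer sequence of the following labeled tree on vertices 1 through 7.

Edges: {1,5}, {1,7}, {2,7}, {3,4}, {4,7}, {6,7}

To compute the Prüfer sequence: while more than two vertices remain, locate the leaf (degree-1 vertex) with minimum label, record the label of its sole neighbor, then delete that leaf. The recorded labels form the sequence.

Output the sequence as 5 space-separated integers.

Step 1: leaves = {2,3,5,6}. Remove smallest leaf 2, emit neighbor 7.
Step 2: leaves = {3,5,6}. Remove smallest leaf 3, emit neighbor 4.
Step 3: leaves = {4,5,6}. Remove smallest leaf 4, emit neighbor 7.
Step 4: leaves = {5,6}. Remove smallest leaf 5, emit neighbor 1.
Step 5: leaves = {1,6}. Remove smallest leaf 1, emit neighbor 7.
Done: 2 vertices remain (6, 7). Sequence = [7 4 7 1 7]

Answer: 7 4 7 1 7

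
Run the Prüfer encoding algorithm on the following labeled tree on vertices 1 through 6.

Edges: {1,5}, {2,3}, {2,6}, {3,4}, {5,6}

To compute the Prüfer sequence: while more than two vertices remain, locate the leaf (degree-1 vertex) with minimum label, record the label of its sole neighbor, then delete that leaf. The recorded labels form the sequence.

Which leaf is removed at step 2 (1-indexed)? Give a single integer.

Answer: 4

Derivation:
Step 1: current leaves = {1,4}. Remove leaf 1 (neighbor: 5).
Step 2: current leaves = {4,5}. Remove leaf 4 (neighbor: 3).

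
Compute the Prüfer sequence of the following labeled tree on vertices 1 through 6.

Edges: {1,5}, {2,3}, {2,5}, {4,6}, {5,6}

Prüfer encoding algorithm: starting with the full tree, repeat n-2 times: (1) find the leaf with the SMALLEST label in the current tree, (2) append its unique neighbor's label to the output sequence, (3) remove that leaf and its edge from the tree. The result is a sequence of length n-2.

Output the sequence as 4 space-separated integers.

Answer: 5 2 5 6

Derivation:
Step 1: leaves = {1,3,4}. Remove smallest leaf 1, emit neighbor 5.
Step 2: leaves = {3,4}. Remove smallest leaf 3, emit neighbor 2.
Step 3: leaves = {2,4}. Remove smallest leaf 2, emit neighbor 5.
Step 4: leaves = {4,5}. Remove smallest leaf 4, emit neighbor 6.
Done: 2 vertices remain (5, 6). Sequence = [5 2 5 6]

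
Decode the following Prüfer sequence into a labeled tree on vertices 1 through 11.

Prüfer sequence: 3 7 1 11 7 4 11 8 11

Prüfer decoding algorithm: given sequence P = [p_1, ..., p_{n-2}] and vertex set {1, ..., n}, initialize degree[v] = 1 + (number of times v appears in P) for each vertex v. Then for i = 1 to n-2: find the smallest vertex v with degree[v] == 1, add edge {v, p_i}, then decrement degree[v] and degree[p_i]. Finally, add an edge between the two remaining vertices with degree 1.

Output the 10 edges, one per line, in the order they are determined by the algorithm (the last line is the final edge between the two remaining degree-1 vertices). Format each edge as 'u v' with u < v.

Initial degrees: {1:2, 2:1, 3:2, 4:2, 5:1, 6:1, 7:3, 8:2, 9:1, 10:1, 11:4}
Step 1: smallest deg-1 vertex = 2, p_1 = 3. Add edge {2,3}. Now deg[2]=0, deg[3]=1.
Step 2: smallest deg-1 vertex = 3, p_2 = 7. Add edge {3,7}. Now deg[3]=0, deg[7]=2.
Step 3: smallest deg-1 vertex = 5, p_3 = 1. Add edge {1,5}. Now deg[5]=0, deg[1]=1.
Step 4: smallest deg-1 vertex = 1, p_4 = 11. Add edge {1,11}. Now deg[1]=0, deg[11]=3.
Step 5: smallest deg-1 vertex = 6, p_5 = 7. Add edge {6,7}. Now deg[6]=0, deg[7]=1.
Step 6: smallest deg-1 vertex = 7, p_6 = 4. Add edge {4,7}. Now deg[7]=0, deg[4]=1.
Step 7: smallest deg-1 vertex = 4, p_7 = 11. Add edge {4,11}. Now deg[4]=0, deg[11]=2.
Step 8: smallest deg-1 vertex = 9, p_8 = 8. Add edge {8,9}. Now deg[9]=0, deg[8]=1.
Step 9: smallest deg-1 vertex = 8, p_9 = 11. Add edge {8,11}. Now deg[8]=0, deg[11]=1.
Final: two remaining deg-1 vertices are 10, 11. Add edge {10,11}.

Answer: 2 3
3 7
1 5
1 11
6 7
4 7
4 11
8 9
8 11
10 11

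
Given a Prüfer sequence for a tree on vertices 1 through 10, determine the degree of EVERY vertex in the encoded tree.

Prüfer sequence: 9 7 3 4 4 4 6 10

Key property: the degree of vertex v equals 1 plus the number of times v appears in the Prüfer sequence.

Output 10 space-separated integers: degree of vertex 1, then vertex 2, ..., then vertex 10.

Answer: 1 1 2 4 1 2 2 1 2 2

Derivation:
p_1 = 9: count[9] becomes 1
p_2 = 7: count[7] becomes 1
p_3 = 3: count[3] becomes 1
p_4 = 4: count[4] becomes 1
p_5 = 4: count[4] becomes 2
p_6 = 4: count[4] becomes 3
p_7 = 6: count[6] becomes 1
p_8 = 10: count[10] becomes 1
Degrees (1 + count): deg[1]=1+0=1, deg[2]=1+0=1, deg[3]=1+1=2, deg[4]=1+3=4, deg[5]=1+0=1, deg[6]=1+1=2, deg[7]=1+1=2, deg[8]=1+0=1, deg[9]=1+1=2, deg[10]=1+1=2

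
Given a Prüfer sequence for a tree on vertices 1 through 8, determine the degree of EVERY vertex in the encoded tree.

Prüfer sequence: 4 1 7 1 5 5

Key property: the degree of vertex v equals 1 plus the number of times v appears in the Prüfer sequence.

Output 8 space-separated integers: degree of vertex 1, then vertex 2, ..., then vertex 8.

Answer: 3 1 1 2 3 1 2 1

Derivation:
p_1 = 4: count[4] becomes 1
p_2 = 1: count[1] becomes 1
p_3 = 7: count[7] becomes 1
p_4 = 1: count[1] becomes 2
p_5 = 5: count[5] becomes 1
p_6 = 5: count[5] becomes 2
Degrees (1 + count): deg[1]=1+2=3, deg[2]=1+0=1, deg[3]=1+0=1, deg[4]=1+1=2, deg[5]=1+2=3, deg[6]=1+0=1, deg[7]=1+1=2, deg[8]=1+0=1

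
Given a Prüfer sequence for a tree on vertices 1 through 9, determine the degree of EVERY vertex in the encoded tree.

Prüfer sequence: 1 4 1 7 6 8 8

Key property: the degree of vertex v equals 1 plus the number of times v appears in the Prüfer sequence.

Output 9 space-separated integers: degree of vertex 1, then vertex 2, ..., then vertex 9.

Answer: 3 1 1 2 1 2 2 3 1

Derivation:
p_1 = 1: count[1] becomes 1
p_2 = 4: count[4] becomes 1
p_3 = 1: count[1] becomes 2
p_4 = 7: count[7] becomes 1
p_5 = 6: count[6] becomes 1
p_6 = 8: count[8] becomes 1
p_7 = 8: count[8] becomes 2
Degrees (1 + count): deg[1]=1+2=3, deg[2]=1+0=1, deg[3]=1+0=1, deg[4]=1+1=2, deg[5]=1+0=1, deg[6]=1+1=2, deg[7]=1+1=2, deg[8]=1+2=3, deg[9]=1+0=1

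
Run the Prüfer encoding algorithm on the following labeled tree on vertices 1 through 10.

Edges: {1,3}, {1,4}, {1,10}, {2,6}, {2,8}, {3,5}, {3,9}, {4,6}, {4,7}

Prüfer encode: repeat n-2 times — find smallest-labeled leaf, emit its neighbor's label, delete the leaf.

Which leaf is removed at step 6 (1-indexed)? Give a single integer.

Step 1: current leaves = {5,7,8,9,10}. Remove leaf 5 (neighbor: 3).
Step 2: current leaves = {7,8,9,10}. Remove leaf 7 (neighbor: 4).
Step 3: current leaves = {8,9,10}. Remove leaf 8 (neighbor: 2).
Step 4: current leaves = {2,9,10}. Remove leaf 2 (neighbor: 6).
Step 5: current leaves = {6,9,10}. Remove leaf 6 (neighbor: 4).
Step 6: current leaves = {4,9,10}. Remove leaf 4 (neighbor: 1).

Answer: 4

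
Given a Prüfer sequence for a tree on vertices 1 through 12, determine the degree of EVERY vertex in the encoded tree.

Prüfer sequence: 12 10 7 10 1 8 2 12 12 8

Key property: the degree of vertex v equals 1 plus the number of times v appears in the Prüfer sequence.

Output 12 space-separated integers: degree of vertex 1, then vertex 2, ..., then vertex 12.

Answer: 2 2 1 1 1 1 2 3 1 3 1 4

Derivation:
p_1 = 12: count[12] becomes 1
p_2 = 10: count[10] becomes 1
p_3 = 7: count[7] becomes 1
p_4 = 10: count[10] becomes 2
p_5 = 1: count[1] becomes 1
p_6 = 8: count[8] becomes 1
p_7 = 2: count[2] becomes 1
p_8 = 12: count[12] becomes 2
p_9 = 12: count[12] becomes 3
p_10 = 8: count[8] becomes 2
Degrees (1 + count): deg[1]=1+1=2, deg[2]=1+1=2, deg[3]=1+0=1, deg[4]=1+0=1, deg[5]=1+0=1, deg[6]=1+0=1, deg[7]=1+1=2, deg[8]=1+2=3, deg[9]=1+0=1, deg[10]=1+2=3, deg[11]=1+0=1, deg[12]=1+3=4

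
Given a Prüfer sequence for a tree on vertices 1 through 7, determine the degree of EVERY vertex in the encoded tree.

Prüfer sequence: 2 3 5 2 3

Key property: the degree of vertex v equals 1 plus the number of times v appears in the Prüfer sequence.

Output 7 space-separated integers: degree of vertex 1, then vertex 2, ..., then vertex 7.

p_1 = 2: count[2] becomes 1
p_2 = 3: count[3] becomes 1
p_3 = 5: count[5] becomes 1
p_4 = 2: count[2] becomes 2
p_5 = 3: count[3] becomes 2
Degrees (1 + count): deg[1]=1+0=1, deg[2]=1+2=3, deg[3]=1+2=3, deg[4]=1+0=1, deg[5]=1+1=2, deg[6]=1+0=1, deg[7]=1+0=1

Answer: 1 3 3 1 2 1 1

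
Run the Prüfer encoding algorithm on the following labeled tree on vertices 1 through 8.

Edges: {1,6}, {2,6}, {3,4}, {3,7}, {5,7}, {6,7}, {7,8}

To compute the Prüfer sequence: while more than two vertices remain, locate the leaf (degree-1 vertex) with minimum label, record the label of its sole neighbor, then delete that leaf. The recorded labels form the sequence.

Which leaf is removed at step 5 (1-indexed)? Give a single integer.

Answer: 5

Derivation:
Step 1: current leaves = {1,2,4,5,8}. Remove leaf 1 (neighbor: 6).
Step 2: current leaves = {2,4,5,8}. Remove leaf 2 (neighbor: 6).
Step 3: current leaves = {4,5,6,8}. Remove leaf 4 (neighbor: 3).
Step 4: current leaves = {3,5,6,8}. Remove leaf 3 (neighbor: 7).
Step 5: current leaves = {5,6,8}. Remove leaf 5 (neighbor: 7).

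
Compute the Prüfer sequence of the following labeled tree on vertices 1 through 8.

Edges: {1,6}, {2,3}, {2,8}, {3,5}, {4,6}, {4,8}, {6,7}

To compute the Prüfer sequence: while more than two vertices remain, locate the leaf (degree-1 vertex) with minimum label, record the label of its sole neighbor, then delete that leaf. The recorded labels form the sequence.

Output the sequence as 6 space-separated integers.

Answer: 6 3 2 8 6 4

Derivation:
Step 1: leaves = {1,5,7}. Remove smallest leaf 1, emit neighbor 6.
Step 2: leaves = {5,7}. Remove smallest leaf 5, emit neighbor 3.
Step 3: leaves = {3,7}. Remove smallest leaf 3, emit neighbor 2.
Step 4: leaves = {2,7}. Remove smallest leaf 2, emit neighbor 8.
Step 5: leaves = {7,8}. Remove smallest leaf 7, emit neighbor 6.
Step 6: leaves = {6,8}. Remove smallest leaf 6, emit neighbor 4.
Done: 2 vertices remain (4, 8). Sequence = [6 3 2 8 6 4]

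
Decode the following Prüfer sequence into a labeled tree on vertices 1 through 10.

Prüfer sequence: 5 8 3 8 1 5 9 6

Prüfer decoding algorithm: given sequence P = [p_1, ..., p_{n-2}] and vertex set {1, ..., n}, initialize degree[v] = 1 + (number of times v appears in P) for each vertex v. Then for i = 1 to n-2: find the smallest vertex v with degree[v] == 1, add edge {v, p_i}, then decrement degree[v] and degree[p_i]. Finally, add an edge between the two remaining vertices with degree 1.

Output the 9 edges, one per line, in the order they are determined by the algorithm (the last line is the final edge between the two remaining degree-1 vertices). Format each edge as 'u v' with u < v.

Initial degrees: {1:2, 2:1, 3:2, 4:1, 5:3, 6:2, 7:1, 8:3, 9:2, 10:1}
Step 1: smallest deg-1 vertex = 2, p_1 = 5. Add edge {2,5}. Now deg[2]=0, deg[5]=2.
Step 2: smallest deg-1 vertex = 4, p_2 = 8. Add edge {4,8}. Now deg[4]=0, deg[8]=2.
Step 3: smallest deg-1 vertex = 7, p_3 = 3. Add edge {3,7}. Now deg[7]=0, deg[3]=1.
Step 4: smallest deg-1 vertex = 3, p_4 = 8. Add edge {3,8}. Now deg[3]=0, deg[8]=1.
Step 5: smallest deg-1 vertex = 8, p_5 = 1. Add edge {1,8}. Now deg[8]=0, deg[1]=1.
Step 6: smallest deg-1 vertex = 1, p_6 = 5. Add edge {1,5}. Now deg[1]=0, deg[5]=1.
Step 7: smallest deg-1 vertex = 5, p_7 = 9. Add edge {5,9}. Now deg[5]=0, deg[9]=1.
Step 8: smallest deg-1 vertex = 9, p_8 = 6. Add edge {6,9}. Now deg[9]=0, deg[6]=1.
Final: two remaining deg-1 vertices are 6, 10. Add edge {6,10}.

Answer: 2 5
4 8
3 7
3 8
1 8
1 5
5 9
6 9
6 10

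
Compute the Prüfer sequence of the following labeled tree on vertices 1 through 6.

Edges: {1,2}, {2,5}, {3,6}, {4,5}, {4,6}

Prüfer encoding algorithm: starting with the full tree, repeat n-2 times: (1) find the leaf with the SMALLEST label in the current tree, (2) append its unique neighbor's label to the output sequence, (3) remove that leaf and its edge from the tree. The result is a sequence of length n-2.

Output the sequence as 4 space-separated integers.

Answer: 2 5 6 4

Derivation:
Step 1: leaves = {1,3}. Remove smallest leaf 1, emit neighbor 2.
Step 2: leaves = {2,3}. Remove smallest leaf 2, emit neighbor 5.
Step 3: leaves = {3,5}. Remove smallest leaf 3, emit neighbor 6.
Step 4: leaves = {5,6}. Remove smallest leaf 5, emit neighbor 4.
Done: 2 vertices remain (4, 6). Sequence = [2 5 6 4]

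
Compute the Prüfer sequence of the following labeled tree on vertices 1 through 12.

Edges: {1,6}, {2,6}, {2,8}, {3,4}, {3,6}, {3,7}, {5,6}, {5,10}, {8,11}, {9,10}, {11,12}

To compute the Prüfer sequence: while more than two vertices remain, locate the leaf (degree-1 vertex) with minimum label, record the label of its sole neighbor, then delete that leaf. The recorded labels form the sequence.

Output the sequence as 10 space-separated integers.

Step 1: leaves = {1,4,7,9,12}. Remove smallest leaf 1, emit neighbor 6.
Step 2: leaves = {4,7,9,12}. Remove smallest leaf 4, emit neighbor 3.
Step 3: leaves = {7,9,12}. Remove smallest leaf 7, emit neighbor 3.
Step 4: leaves = {3,9,12}. Remove smallest leaf 3, emit neighbor 6.
Step 5: leaves = {9,12}. Remove smallest leaf 9, emit neighbor 10.
Step 6: leaves = {10,12}. Remove smallest leaf 10, emit neighbor 5.
Step 7: leaves = {5,12}. Remove smallest leaf 5, emit neighbor 6.
Step 8: leaves = {6,12}. Remove smallest leaf 6, emit neighbor 2.
Step 9: leaves = {2,12}. Remove smallest leaf 2, emit neighbor 8.
Step 10: leaves = {8,12}. Remove smallest leaf 8, emit neighbor 11.
Done: 2 vertices remain (11, 12). Sequence = [6 3 3 6 10 5 6 2 8 11]

Answer: 6 3 3 6 10 5 6 2 8 11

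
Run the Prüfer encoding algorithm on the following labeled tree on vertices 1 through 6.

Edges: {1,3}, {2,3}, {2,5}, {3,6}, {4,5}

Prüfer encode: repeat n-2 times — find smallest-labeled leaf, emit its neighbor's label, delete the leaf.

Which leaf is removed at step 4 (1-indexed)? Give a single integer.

Answer: 2

Derivation:
Step 1: current leaves = {1,4,6}. Remove leaf 1 (neighbor: 3).
Step 2: current leaves = {4,6}. Remove leaf 4 (neighbor: 5).
Step 3: current leaves = {5,6}. Remove leaf 5 (neighbor: 2).
Step 4: current leaves = {2,6}. Remove leaf 2 (neighbor: 3).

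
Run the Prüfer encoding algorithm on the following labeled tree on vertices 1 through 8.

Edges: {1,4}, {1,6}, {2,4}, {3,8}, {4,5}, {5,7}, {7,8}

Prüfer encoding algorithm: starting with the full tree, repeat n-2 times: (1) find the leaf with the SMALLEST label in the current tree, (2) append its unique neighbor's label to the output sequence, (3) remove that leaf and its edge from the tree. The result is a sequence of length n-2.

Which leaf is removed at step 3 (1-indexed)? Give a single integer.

Step 1: current leaves = {2,3,6}. Remove leaf 2 (neighbor: 4).
Step 2: current leaves = {3,6}. Remove leaf 3 (neighbor: 8).
Step 3: current leaves = {6,8}. Remove leaf 6 (neighbor: 1).

Answer: 6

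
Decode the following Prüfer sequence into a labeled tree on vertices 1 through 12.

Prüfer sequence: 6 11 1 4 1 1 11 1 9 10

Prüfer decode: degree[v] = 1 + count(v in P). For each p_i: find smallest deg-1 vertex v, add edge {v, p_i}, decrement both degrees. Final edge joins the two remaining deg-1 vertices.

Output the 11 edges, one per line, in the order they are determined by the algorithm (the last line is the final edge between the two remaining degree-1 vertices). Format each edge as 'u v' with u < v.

Initial degrees: {1:5, 2:1, 3:1, 4:2, 5:1, 6:2, 7:1, 8:1, 9:2, 10:2, 11:3, 12:1}
Step 1: smallest deg-1 vertex = 2, p_1 = 6. Add edge {2,6}. Now deg[2]=0, deg[6]=1.
Step 2: smallest deg-1 vertex = 3, p_2 = 11. Add edge {3,11}. Now deg[3]=0, deg[11]=2.
Step 3: smallest deg-1 vertex = 5, p_3 = 1. Add edge {1,5}. Now deg[5]=0, deg[1]=4.
Step 4: smallest deg-1 vertex = 6, p_4 = 4. Add edge {4,6}. Now deg[6]=0, deg[4]=1.
Step 5: smallest deg-1 vertex = 4, p_5 = 1. Add edge {1,4}. Now deg[4]=0, deg[1]=3.
Step 6: smallest deg-1 vertex = 7, p_6 = 1. Add edge {1,7}. Now deg[7]=0, deg[1]=2.
Step 7: smallest deg-1 vertex = 8, p_7 = 11. Add edge {8,11}. Now deg[8]=0, deg[11]=1.
Step 8: smallest deg-1 vertex = 11, p_8 = 1. Add edge {1,11}. Now deg[11]=0, deg[1]=1.
Step 9: smallest deg-1 vertex = 1, p_9 = 9. Add edge {1,9}. Now deg[1]=0, deg[9]=1.
Step 10: smallest deg-1 vertex = 9, p_10 = 10. Add edge {9,10}. Now deg[9]=0, deg[10]=1.
Final: two remaining deg-1 vertices are 10, 12. Add edge {10,12}.

Answer: 2 6
3 11
1 5
4 6
1 4
1 7
8 11
1 11
1 9
9 10
10 12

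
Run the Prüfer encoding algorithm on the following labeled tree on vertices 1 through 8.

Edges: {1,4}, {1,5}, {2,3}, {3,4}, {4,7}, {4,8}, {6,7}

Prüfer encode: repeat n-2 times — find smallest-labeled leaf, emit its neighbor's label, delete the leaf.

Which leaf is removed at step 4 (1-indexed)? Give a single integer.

Answer: 1

Derivation:
Step 1: current leaves = {2,5,6,8}. Remove leaf 2 (neighbor: 3).
Step 2: current leaves = {3,5,6,8}. Remove leaf 3 (neighbor: 4).
Step 3: current leaves = {5,6,8}. Remove leaf 5 (neighbor: 1).
Step 4: current leaves = {1,6,8}. Remove leaf 1 (neighbor: 4).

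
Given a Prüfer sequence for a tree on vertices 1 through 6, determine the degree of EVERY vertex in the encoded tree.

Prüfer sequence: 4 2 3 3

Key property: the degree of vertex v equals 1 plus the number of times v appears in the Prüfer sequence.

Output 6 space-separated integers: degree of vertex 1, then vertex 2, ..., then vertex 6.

p_1 = 4: count[4] becomes 1
p_2 = 2: count[2] becomes 1
p_3 = 3: count[3] becomes 1
p_4 = 3: count[3] becomes 2
Degrees (1 + count): deg[1]=1+0=1, deg[2]=1+1=2, deg[3]=1+2=3, deg[4]=1+1=2, deg[5]=1+0=1, deg[6]=1+0=1

Answer: 1 2 3 2 1 1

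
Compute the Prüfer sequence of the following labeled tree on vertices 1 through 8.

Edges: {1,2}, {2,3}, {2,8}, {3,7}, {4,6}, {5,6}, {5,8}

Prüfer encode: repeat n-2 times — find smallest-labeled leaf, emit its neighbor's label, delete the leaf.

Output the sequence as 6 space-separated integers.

Answer: 2 6 5 8 3 2

Derivation:
Step 1: leaves = {1,4,7}. Remove smallest leaf 1, emit neighbor 2.
Step 2: leaves = {4,7}. Remove smallest leaf 4, emit neighbor 6.
Step 3: leaves = {6,7}. Remove smallest leaf 6, emit neighbor 5.
Step 4: leaves = {5,7}. Remove smallest leaf 5, emit neighbor 8.
Step 5: leaves = {7,8}. Remove smallest leaf 7, emit neighbor 3.
Step 6: leaves = {3,8}. Remove smallest leaf 3, emit neighbor 2.
Done: 2 vertices remain (2, 8). Sequence = [2 6 5 8 3 2]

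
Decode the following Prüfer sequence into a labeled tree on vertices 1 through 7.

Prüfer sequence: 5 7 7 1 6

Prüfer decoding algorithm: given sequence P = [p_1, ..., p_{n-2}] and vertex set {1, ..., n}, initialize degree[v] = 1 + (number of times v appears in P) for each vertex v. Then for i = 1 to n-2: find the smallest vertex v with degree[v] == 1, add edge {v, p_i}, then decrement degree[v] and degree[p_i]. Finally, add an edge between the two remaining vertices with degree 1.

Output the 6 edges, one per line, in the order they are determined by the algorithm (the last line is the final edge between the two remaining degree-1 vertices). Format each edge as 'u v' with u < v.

Answer: 2 5
3 7
4 7
1 5
1 6
6 7

Derivation:
Initial degrees: {1:2, 2:1, 3:1, 4:1, 5:2, 6:2, 7:3}
Step 1: smallest deg-1 vertex = 2, p_1 = 5. Add edge {2,5}. Now deg[2]=0, deg[5]=1.
Step 2: smallest deg-1 vertex = 3, p_2 = 7. Add edge {3,7}. Now deg[3]=0, deg[7]=2.
Step 3: smallest deg-1 vertex = 4, p_3 = 7. Add edge {4,7}. Now deg[4]=0, deg[7]=1.
Step 4: smallest deg-1 vertex = 5, p_4 = 1. Add edge {1,5}. Now deg[5]=0, deg[1]=1.
Step 5: smallest deg-1 vertex = 1, p_5 = 6. Add edge {1,6}. Now deg[1]=0, deg[6]=1.
Final: two remaining deg-1 vertices are 6, 7. Add edge {6,7}.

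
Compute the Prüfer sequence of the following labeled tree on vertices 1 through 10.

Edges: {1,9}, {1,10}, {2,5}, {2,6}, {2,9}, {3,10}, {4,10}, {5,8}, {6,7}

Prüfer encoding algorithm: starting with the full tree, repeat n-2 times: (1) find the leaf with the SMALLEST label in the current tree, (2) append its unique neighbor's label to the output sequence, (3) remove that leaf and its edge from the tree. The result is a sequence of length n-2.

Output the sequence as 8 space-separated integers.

Step 1: leaves = {3,4,7,8}. Remove smallest leaf 3, emit neighbor 10.
Step 2: leaves = {4,7,8}. Remove smallest leaf 4, emit neighbor 10.
Step 3: leaves = {7,8,10}. Remove smallest leaf 7, emit neighbor 6.
Step 4: leaves = {6,8,10}. Remove smallest leaf 6, emit neighbor 2.
Step 5: leaves = {8,10}. Remove smallest leaf 8, emit neighbor 5.
Step 6: leaves = {5,10}. Remove smallest leaf 5, emit neighbor 2.
Step 7: leaves = {2,10}. Remove smallest leaf 2, emit neighbor 9.
Step 8: leaves = {9,10}. Remove smallest leaf 9, emit neighbor 1.
Done: 2 vertices remain (1, 10). Sequence = [10 10 6 2 5 2 9 1]

Answer: 10 10 6 2 5 2 9 1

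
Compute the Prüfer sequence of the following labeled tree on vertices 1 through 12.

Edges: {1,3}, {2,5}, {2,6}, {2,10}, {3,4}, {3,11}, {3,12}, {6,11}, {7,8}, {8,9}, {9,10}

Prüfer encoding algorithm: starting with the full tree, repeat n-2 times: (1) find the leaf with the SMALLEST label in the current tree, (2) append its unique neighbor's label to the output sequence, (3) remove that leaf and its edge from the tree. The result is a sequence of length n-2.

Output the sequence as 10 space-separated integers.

Step 1: leaves = {1,4,5,7,12}. Remove smallest leaf 1, emit neighbor 3.
Step 2: leaves = {4,5,7,12}. Remove smallest leaf 4, emit neighbor 3.
Step 3: leaves = {5,7,12}. Remove smallest leaf 5, emit neighbor 2.
Step 4: leaves = {7,12}. Remove smallest leaf 7, emit neighbor 8.
Step 5: leaves = {8,12}. Remove smallest leaf 8, emit neighbor 9.
Step 6: leaves = {9,12}. Remove smallest leaf 9, emit neighbor 10.
Step 7: leaves = {10,12}. Remove smallest leaf 10, emit neighbor 2.
Step 8: leaves = {2,12}. Remove smallest leaf 2, emit neighbor 6.
Step 9: leaves = {6,12}. Remove smallest leaf 6, emit neighbor 11.
Step 10: leaves = {11,12}. Remove smallest leaf 11, emit neighbor 3.
Done: 2 vertices remain (3, 12). Sequence = [3 3 2 8 9 10 2 6 11 3]

Answer: 3 3 2 8 9 10 2 6 11 3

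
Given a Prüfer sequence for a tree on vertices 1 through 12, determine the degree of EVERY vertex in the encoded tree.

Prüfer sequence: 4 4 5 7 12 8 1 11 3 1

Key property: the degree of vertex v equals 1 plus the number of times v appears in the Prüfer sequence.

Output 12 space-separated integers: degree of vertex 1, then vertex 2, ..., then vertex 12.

p_1 = 4: count[4] becomes 1
p_2 = 4: count[4] becomes 2
p_3 = 5: count[5] becomes 1
p_4 = 7: count[7] becomes 1
p_5 = 12: count[12] becomes 1
p_6 = 8: count[8] becomes 1
p_7 = 1: count[1] becomes 1
p_8 = 11: count[11] becomes 1
p_9 = 3: count[3] becomes 1
p_10 = 1: count[1] becomes 2
Degrees (1 + count): deg[1]=1+2=3, deg[2]=1+0=1, deg[3]=1+1=2, deg[4]=1+2=3, deg[5]=1+1=2, deg[6]=1+0=1, deg[7]=1+1=2, deg[8]=1+1=2, deg[9]=1+0=1, deg[10]=1+0=1, deg[11]=1+1=2, deg[12]=1+1=2

Answer: 3 1 2 3 2 1 2 2 1 1 2 2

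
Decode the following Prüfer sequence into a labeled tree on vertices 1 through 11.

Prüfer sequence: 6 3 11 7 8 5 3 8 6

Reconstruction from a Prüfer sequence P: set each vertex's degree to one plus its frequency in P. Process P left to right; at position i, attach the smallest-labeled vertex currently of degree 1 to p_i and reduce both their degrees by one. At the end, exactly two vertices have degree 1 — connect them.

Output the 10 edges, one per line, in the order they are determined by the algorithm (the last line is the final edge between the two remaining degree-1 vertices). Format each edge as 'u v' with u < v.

Initial degrees: {1:1, 2:1, 3:3, 4:1, 5:2, 6:3, 7:2, 8:3, 9:1, 10:1, 11:2}
Step 1: smallest deg-1 vertex = 1, p_1 = 6. Add edge {1,6}. Now deg[1]=0, deg[6]=2.
Step 2: smallest deg-1 vertex = 2, p_2 = 3. Add edge {2,3}. Now deg[2]=0, deg[3]=2.
Step 3: smallest deg-1 vertex = 4, p_3 = 11. Add edge {4,11}. Now deg[4]=0, deg[11]=1.
Step 4: smallest deg-1 vertex = 9, p_4 = 7. Add edge {7,9}. Now deg[9]=0, deg[7]=1.
Step 5: smallest deg-1 vertex = 7, p_5 = 8. Add edge {7,8}. Now deg[7]=0, deg[8]=2.
Step 6: smallest deg-1 vertex = 10, p_6 = 5. Add edge {5,10}. Now deg[10]=0, deg[5]=1.
Step 7: smallest deg-1 vertex = 5, p_7 = 3. Add edge {3,5}. Now deg[5]=0, deg[3]=1.
Step 8: smallest deg-1 vertex = 3, p_8 = 8. Add edge {3,8}. Now deg[3]=0, deg[8]=1.
Step 9: smallest deg-1 vertex = 8, p_9 = 6. Add edge {6,8}. Now deg[8]=0, deg[6]=1.
Final: two remaining deg-1 vertices are 6, 11. Add edge {6,11}.

Answer: 1 6
2 3
4 11
7 9
7 8
5 10
3 5
3 8
6 8
6 11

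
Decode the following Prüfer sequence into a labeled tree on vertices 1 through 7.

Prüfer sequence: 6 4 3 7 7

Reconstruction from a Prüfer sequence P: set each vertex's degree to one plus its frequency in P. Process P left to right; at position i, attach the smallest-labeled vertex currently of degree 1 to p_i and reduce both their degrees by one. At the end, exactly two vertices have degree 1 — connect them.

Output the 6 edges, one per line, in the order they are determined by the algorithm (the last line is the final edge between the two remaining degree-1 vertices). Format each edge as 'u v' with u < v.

Initial degrees: {1:1, 2:1, 3:2, 4:2, 5:1, 6:2, 7:3}
Step 1: smallest deg-1 vertex = 1, p_1 = 6. Add edge {1,6}. Now deg[1]=0, deg[6]=1.
Step 2: smallest deg-1 vertex = 2, p_2 = 4. Add edge {2,4}. Now deg[2]=0, deg[4]=1.
Step 3: smallest deg-1 vertex = 4, p_3 = 3. Add edge {3,4}. Now deg[4]=0, deg[3]=1.
Step 4: smallest deg-1 vertex = 3, p_4 = 7. Add edge {3,7}. Now deg[3]=0, deg[7]=2.
Step 5: smallest deg-1 vertex = 5, p_5 = 7. Add edge {5,7}. Now deg[5]=0, deg[7]=1.
Final: two remaining deg-1 vertices are 6, 7. Add edge {6,7}.

Answer: 1 6
2 4
3 4
3 7
5 7
6 7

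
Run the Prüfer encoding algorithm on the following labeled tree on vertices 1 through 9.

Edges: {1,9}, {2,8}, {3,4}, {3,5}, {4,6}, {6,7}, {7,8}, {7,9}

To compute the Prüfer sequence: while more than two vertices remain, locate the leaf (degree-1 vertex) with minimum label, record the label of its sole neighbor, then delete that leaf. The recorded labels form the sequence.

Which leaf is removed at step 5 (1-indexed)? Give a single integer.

Step 1: current leaves = {1,2,5}. Remove leaf 1 (neighbor: 9).
Step 2: current leaves = {2,5,9}. Remove leaf 2 (neighbor: 8).
Step 3: current leaves = {5,8,9}. Remove leaf 5 (neighbor: 3).
Step 4: current leaves = {3,8,9}. Remove leaf 3 (neighbor: 4).
Step 5: current leaves = {4,8,9}. Remove leaf 4 (neighbor: 6).

Answer: 4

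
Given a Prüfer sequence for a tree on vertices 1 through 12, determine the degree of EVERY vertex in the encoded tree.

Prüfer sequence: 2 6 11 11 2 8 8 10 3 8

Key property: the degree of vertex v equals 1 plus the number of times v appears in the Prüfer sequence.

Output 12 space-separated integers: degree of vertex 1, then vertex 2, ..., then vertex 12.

p_1 = 2: count[2] becomes 1
p_2 = 6: count[6] becomes 1
p_3 = 11: count[11] becomes 1
p_4 = 11: count[11] becomes 2
p_5 = 2: count[2] becomes 2
p_6 = 8: count[8] becomes 1
p_7 = 8: count[8] becomes 2
p_8 = 10: count[10] becomes 1
p_9 = 3: count[3] becomes 1
p_10 = 8: count[8] becomes 3
Degrees (1 + count): deg[1]=1+0=1, deg[2]=1+2=3, deg[3]=1+1=2, deg[4]=1+0=1, deg[5]=1+0=1, deg[6]=1+1=2, deg[7]=1+0=1, deg[8]=1+3=4, deg[9]=1+0=1, deg[10]=1+1=2, deg[11]=1+2=3, deg[12]=1+0=1

Answer: 1 3 2 1 1 2 1 4 1 2 3 1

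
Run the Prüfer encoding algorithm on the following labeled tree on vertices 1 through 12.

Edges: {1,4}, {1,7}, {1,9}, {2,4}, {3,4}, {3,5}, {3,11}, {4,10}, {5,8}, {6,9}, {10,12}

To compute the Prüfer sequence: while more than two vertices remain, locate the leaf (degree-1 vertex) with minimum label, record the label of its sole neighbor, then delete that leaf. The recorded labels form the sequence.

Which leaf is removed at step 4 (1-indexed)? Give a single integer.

Answer: 8

Derivation:
Step 1: current leaves = {2,6,7,8,11,12}. Remove leaf 2 (neighbor: 4).
Step 2: current leaves = {6,7,8,11,12}. Remove leaf 6 (neighbor: 9).
Step 3: current leaves = {7,8,9,11,12}. Remove leaf 7 (neighbor: 1).
Step 4: current leaves = {8,9,11,12}. Remove leaf 8 (neighbor: 5).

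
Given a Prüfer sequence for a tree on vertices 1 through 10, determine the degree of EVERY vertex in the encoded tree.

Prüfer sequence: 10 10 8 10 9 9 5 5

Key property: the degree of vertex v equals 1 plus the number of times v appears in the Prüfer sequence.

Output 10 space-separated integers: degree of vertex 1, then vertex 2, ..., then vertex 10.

Answer: 1 1 1 1 3 1 1 2 3 4

Derivation:
p_1 = 10: count[10] becomes 1
p_2 = 10: count[10] becomes 2
p_3 = 8: count[8] becomes 1
p_4 = 10: count[10] becomes 3
p_5 = 9: count[9] becomes 1
p_6 = 9: count[9] becomes 2
p_7 = 5: count[5] becomes 1
p_8 = 5: count[5] becomes 2
Degrees (1 + count): deg[1]=1+0=1, deg[2]=1+0=1, deg[3]=1+0=1, deg[4]=1+0=1, deg[5]=1+2=3, deg[6]=1+0=1, deg[7]=1+0=1, deg[8]=1+1=2, deg[9]=1+2=3, deg[10]=1+3=4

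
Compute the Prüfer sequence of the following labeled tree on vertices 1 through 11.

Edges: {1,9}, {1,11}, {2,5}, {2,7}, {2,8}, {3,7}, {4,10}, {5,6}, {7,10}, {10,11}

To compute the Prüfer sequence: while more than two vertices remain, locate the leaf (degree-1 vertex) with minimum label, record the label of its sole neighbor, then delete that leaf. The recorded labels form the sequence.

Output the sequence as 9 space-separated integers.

Answer: 7 10 5 2 2 7 10 1 11

Derivation:
Step 1: leaves = {3,4,6,8,9}. Remove smallest leaf 3, emit neighbor 7.
Step 2: leaves = {4,6,8,9}. Remove smallest leaf 4, emit neighbor 10.
Step 3: leaves = {6,8,9}. Remove smallest leaf 6, emit neighbor 5.
Step 4: leaves = {5,8,9}. Remove smallest leaf 5, emit neighbor 2.
Step 5: leaves = {8,9}. Remove smallest leaf 8, emit neighbor 2.
Step 6: leaves = {2,9}. Remove smallest leaf 2, emit neighbor 7.
Step 7: leaves = {7,9}. Remove smallest leaf 7, emit neighbor 10.
Step 8: leaves = {9,10}. Remove smallest leaf 9, emit neighbor 1.
Step 9: leaves = {1,10}. Remove smallest leaf 1, emit neighbor 11.
Done: 2 vertices remain (10, 11). Sequence = [7 10 5 2 2 7 10 1 11]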